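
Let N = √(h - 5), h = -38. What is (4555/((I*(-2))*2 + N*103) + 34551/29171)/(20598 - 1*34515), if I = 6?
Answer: -4197548231/61811119081247 + 469165*I*√43/6356770671 ≈ -6.7909e-5 + 0.00048398*I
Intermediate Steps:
N = I*√43 (N = √(-38 - 5) = √(-43) = I*√43 ≈ 6.5574*I)
(4555/((I*(-2))*2 + N*103) + 34551/29171)/(20598 - 1*34515) = (4555/((6*(-2))*2 + (I*√43)*103) + 34551/29171)/(20598 - 1*34515) = (4555/(-12*2 + 103*I*√43) + 34551*(1/29171))/(20598 - 34515) = (4555/(-24 + 103*I*√43) + 34551/29171)/(-13917) = (34551/29171 + 4555/(-24 + 103*I*√43))*(-1/13917) = -11517/135324269 - 4555/(13917*(-24 + 103*I*√43))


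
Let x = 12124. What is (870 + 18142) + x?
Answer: 31136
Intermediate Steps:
(870 + 18142) + x = (870 + 18142) + 12124 = 19012 + 12124 = 31136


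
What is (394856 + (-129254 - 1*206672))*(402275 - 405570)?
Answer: -194174350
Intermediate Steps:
(394856 + (-129254 - 1*206672))*(402275 - 405570) = (394856 + (-129254 - 206672))*(-3295) = (394856 - 335926)*(-3295) = 58930*(-3295) = -194174350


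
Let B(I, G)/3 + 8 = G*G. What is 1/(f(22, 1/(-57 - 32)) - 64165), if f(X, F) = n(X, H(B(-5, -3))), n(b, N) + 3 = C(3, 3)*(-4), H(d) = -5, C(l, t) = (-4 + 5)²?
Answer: -1/64172 ≈ -1.5583e-5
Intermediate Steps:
C(l, t) = 1 (C(l, t) = 1² = 1)
B(I, G) = -24 + 3*G² (B(I, G) = -24 + 3*(G*G) = -24 + 3*G²)
n(b, N) = -7 (n(b, N) = -3 + 1*(-4) = -3 - 4 = -7)
f(X, F) = -7
1/(f(22, 1/(-57 - 32)) - 64165) = 1/(-7 - 64165) = 1/(-64172) = -1/64172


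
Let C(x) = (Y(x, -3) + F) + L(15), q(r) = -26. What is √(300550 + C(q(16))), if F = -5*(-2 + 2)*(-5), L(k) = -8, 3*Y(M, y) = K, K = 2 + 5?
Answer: √2704899/3 ≈ 548.22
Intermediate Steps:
K = 7
Y(M, y) = 7/3 (Y(M, y) = (⅓)*7 = 7/3)
F = 0 (F = -5*0*(-5) = 0*(-5) = 0)
C(x) = -17/3 (C(x) = (7/3 + 0) - 8 = 7/3 - 8 = -17/3)
√(300550 + C(q(16))) = √(300550 - 17/3) = √(901633/3) = √2704899/3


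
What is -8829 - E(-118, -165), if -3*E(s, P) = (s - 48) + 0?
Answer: -26653/3 ≈ -8884.3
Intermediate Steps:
E(s, P) = 16 - s/3 (E(s, P) = -((s - 48) + 0)/3 = -((-48 + s) + 0)/3 = -(-48 + s)/3 = 16 - s/3)
-8829 - E(-118, -165) = -8829 - (16 - ⅓*(-118)) = -8829 - (16 + 118/3) = -8829 - 1*166/3 = -8829 - 166/3 = -26653/3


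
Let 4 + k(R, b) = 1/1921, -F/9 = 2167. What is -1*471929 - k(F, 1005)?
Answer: -906567926/1921 ≈ -4.7193e+5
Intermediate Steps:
F = -19503 (F = -9*2167 = -19503)
k(R, b) = -7683/1921 (k(R, b) = -4 + 1/1921 = -7683/1921)
-1*471929 - k(F, 1005) = -1*471929 - 1*(-7683/1921) = -471929 + 7683/1921 = -906567926/1921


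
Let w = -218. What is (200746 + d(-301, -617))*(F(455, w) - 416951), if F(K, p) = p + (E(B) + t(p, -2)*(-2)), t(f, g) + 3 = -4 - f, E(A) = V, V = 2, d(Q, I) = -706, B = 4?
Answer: -83534503560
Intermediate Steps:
E(A) = 2
t(f, g) = -7 - f (t(f, g) = -3 + (-4 - f) = -7 - f)
F(K, p) = 16 + 3*p (F(K, p) = p + (2 + (-7 - p)*(-2)) = p + (2 + (14 + 2*p)) = p + (16 + 2*p) = 16 + 3*p)
(200746 + d(-301, -617))*(F(455, w) - 416951) = (200746 - 706)*((16 + 3*(-218)) - 416951) = 200040*((16 - 654) - 416951) = 200040*(-638 - 416951) = 200040*(-417589) = -83534503560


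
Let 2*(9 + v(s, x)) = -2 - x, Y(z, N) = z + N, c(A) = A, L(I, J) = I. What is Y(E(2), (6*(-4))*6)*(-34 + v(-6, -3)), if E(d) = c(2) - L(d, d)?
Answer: 6120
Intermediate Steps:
E(d) = 2 - d
Y(z, N) = N + z
v(s, x) = -10 - x/2 (v(s, x) = -9 + (-2 - x)/2 = -9 + (-1 - x/2) = -10 - x/2)
Y(E(2), (6*(-4))*6)*(-34 + v(-6, -3)) = ((6*(-4))*6 + (2 - 1*2))*(-34 + (-10 - 1/2*(-3))) = (-24*6 + (2 - 2))*(-34 + (-10 + 3/2)) = (-144 + 0)*(-34 - 17/2) = -144*(-85/2) = 6120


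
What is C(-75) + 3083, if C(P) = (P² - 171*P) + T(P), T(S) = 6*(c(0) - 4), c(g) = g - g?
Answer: 21509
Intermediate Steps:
c(g) = 0
T(S) = -24 (T(S) = 6*(0 - 4) = 6*(-4) = -24)
C(P) = -24 + P² - 171*P (C(P) = (P² - 171*P) - 24 = -24 + P² - 171*P)
C(-75) + 3083 = (-24 + (-75)² - 171*(-75)) + 3083 = (-24 + 5625 + 12825) + 3083 = 18426 + 3083 = 21509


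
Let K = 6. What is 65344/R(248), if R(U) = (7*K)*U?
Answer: 4084/651 ≈ 6.2734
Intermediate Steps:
R(U) = 42*U (R(U) = (7*6)*U = 42*U)
65344/R(248) = 65344/((42*248)) = 65344/10416 = 65344*(1/10416) = 4084/651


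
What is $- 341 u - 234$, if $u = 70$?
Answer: $-24104$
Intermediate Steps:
$- 341 u - 234 = \left(-341\right) 70 - 234 = -23870 - 234 = -24104$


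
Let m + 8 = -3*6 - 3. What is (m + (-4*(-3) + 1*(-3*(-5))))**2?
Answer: 4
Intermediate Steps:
m = -29 (m = -8 + (-3*6 - 3) = -8 + (-18 - 3) = -8 - 21 = -29)
(m + (-4*(-3) + 1*(-3*(-5))))**2 = (-29 + (-4*(-3) + 1*(-3*(-5))))**2 = (-29 + (12 + 1*15))**2 = (-29 + (12 + 15))**2 = (-29 + 27)**2 = (-2)**2 = 4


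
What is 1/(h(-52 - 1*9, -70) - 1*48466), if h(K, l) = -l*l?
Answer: -1/53366 ≈ -1.8739e-5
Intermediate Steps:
h(K, l) = -l²
1/(h(-52 - 1*9, -70) - 1*48466) = 1/(-1*(-70)² - 1*48466) = 1/(-1*4900 - 48466) = 1/(-4900 - 48466) = 1/(-53366) = -1/53366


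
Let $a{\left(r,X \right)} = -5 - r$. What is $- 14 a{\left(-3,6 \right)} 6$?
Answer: $168$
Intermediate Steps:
$- 14 a{\left(-3,6 \right)} 6 = - 14 \left(-5 - -3\right) 6 = - 14 \left(-5 + 3\right) 6 = \left(-14\right) \left(-2\right) 6 = 28 \cdot 6 = 168$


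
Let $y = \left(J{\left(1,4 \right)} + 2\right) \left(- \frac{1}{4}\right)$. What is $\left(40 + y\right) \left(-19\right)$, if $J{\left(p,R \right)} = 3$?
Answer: $- \frac{2945}{4} \approx -736.25$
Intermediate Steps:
$y = - \frac{5}{4}$ ($y = \left(3 + 2\right) \left(- \frac{1}{4}\right) = 5 \left(\left(-1\right) \frac{1}{4}\right) = 5 \left(- \frac{1}{4}\right) = - \frac{5}{4} \approx -1.25$)
$\left(40 + y\right) \left(-19\right) = \left(40 - \frac{5}{4}\right) \left(-19\right) = \frac{155}{4} \left(-19\right) = - \frac{2945}{4}$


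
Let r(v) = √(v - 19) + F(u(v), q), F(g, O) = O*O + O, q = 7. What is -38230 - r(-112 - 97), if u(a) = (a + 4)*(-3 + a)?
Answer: -38286 - 2*I*√57 ≈ -38286.0 - 15.1*I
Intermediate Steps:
u(a) = (-3 + a)*(4 + a) (u(a) = (4 + a)*(-3 + a) = (-3 + a)*(4 + a))
F(g, O) = O + O² (F(g, O) = O² + O = O + O²)
r(v) = 56 + √(-19 + v) (r(v) = √(v - 19) + 7*(1 + 7) = √(-19 + v) + 7*8 = √(-19 + v) + 56 = 56 + √(-19 + v))
-38230 - r(-112 - 97) = -38230 - (56 + √(-19 + (-112 - 97))) = -38230 - (56 + √(-19 - 209)) = -38230 - (56 + √(-228)) = -38230 - (56 + 2*I*√57) = -38230 + (-56 - 2*I*√57) = -38286 - 2*I*√57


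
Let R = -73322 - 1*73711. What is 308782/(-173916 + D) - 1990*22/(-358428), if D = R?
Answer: -8052080623/9586425681 ≈ -0.83995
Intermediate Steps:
R = -147033 (R = -73322 - 73711 = -147033)
D = -147033
308782/(-173916 + D) - 1990*22/(-358428) = 308782/(-173916 - 147033) - 1990*22/(-358428) = 308782/(-320949) - 43780*(-1/358428) = 308782*(-1/320949) + 10945/89607 = -308782/320949 + 10945/89607 = -8052080623/9586425681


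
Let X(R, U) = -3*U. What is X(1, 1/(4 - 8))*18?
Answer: 27/2 ≈ 13.500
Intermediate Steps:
X(1, 1/(4 - 8))*18 = -3/(4 - 8)*18 = -3/(-4)*18 = -3*(-1/4)*18 = (3/4)*18 = 27/2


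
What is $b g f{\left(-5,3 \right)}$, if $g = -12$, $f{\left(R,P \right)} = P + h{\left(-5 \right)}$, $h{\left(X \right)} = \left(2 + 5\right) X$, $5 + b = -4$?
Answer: $-3456$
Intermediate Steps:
$b = -9$ ($b = -5 - 4 = -9$)
$h{\left(X \right)} = 7 X$
$f{\left(R,P \right)} = -35 + P$ ($f{\left(R,P \right)} = P + 7 \left(-5\right) = P - 35 = -35 + P$)
$b g f{\left(-5,3 \right)} = \left(-9\right) \left(-12\right) \left(-35 + 3\right) = 108 \left(-32\right) = -3456$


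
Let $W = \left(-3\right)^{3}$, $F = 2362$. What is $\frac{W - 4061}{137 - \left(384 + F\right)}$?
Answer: $\frac{4088}{2609} \approx 1.5669$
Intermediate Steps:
$W = -27$
$\frac{W - 4061}{137 - \left(384 + F\right)} = \frac{-27 - 4061}{137 - 2746} = - \frac{4088}{137 - 2746} = - \frac{4088}{-2609} = \left(-4088\right) \left(- \frac{1}{2609}\right) = \frac{4088}{2609}$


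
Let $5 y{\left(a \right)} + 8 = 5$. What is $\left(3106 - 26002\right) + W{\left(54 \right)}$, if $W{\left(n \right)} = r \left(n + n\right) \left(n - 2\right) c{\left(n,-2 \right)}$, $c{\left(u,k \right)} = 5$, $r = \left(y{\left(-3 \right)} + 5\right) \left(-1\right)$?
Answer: $-146448$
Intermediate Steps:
$y{\left(a \right)} = - \frac{3}{5}$ ($y{\left(a \right)} = - \frac{8}{5} + \frac{1}{5} \cdot 5 = - \frac{8}{5} + 1 = - \frac{3}{5}$)
$r = - \frac{22}{5}$ ($r = \left(- \frac{3}{5} + 5\right) \left(-1\right) = \frac{22}{5} \left(-1\right) = - \frac{22}{5} \approx -4.4$)
$W{\left(n \right)} = - 44 n \left(-2 + n\right)$ ($W{\left(n \right)} = - \frac{22 \left(n + n\right) \left(n - 2\right)}{5} \cdot 5 = - \frac{22 \cdot 2 n \left(-2 + n\right)}{5} \cdot 5 = - \frac{44 n \left(-2 + n\right)}{5} \cdot 5 = - 44 n \left(-2 + n\right)$)
$\left(3106 - 26002\right) + W{\left(54 \right)} = \left(3106 - 26002\right) + 44 \cdot 54 \left(2 - 54\right) = -22896 + 44 \cdot 54 \left(2 - 54\right) = -22896 + 44 \cdot 54 \left(-52\right) = -22896 - 123552 = -146448$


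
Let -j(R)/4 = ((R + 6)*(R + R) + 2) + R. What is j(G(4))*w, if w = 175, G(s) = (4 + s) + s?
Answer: -312200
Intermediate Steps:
G(s) = 4 + 2*s
j(R) = -8 - 4*R - 8*R*(6 + R) (j(R) = -4*(((R + 6)*(R + R) + 2) + R) = -4*(((6 + R)*(2*R) + 2) + R) = -4*((2*R*(6 + R) + 2) + R) = -4*((2 + 2*R*(6 + R)) + R) = -4*(2 + R + 2*R*(6 + R)) = -8 - 4*R - 8*R*(6 + R))
j(G(4))*w = (-8 - 52*(4 + 2*4) - 8*(4 + 2*4)²)*175 = (-8 - 52*(4 + 8) - 8*(4 + 8)²)*175 = (-8 - 52*12 - 8*12²)*175 = (-8 - 624 - 8*144)*175 = (-8 - 624 - 1152)*175 = -1784*175 = -312200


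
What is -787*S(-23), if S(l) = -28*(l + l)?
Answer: -1013656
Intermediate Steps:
S(l) = -56*l
-787*S(-23) = -(-44072)*(-23) = -787*1288 = -1013656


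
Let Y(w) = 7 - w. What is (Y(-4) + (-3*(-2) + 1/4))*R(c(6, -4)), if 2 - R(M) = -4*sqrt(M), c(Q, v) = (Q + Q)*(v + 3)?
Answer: 69/2 + 138*I*sqrt(3) ≈ 34.5 + 239.02*I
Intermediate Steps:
c(Q, v) = 2*Q*(3 + v) (c(Q, v) = (2*Q)*(3 + v) = 2*Q*(3 + v))
R(M) = 2 + 4*sqrt(M) (R(M) = 2 - (-4)*sqrt(M) = 2 + 4*sqrt(M))
(Y(-4) + (-3*(-2) + 1/4))*R(c(6, -4)) = ((7 - 1*(-4)) + (-3*(-2) + 1/4))*(2 + 4*sqrt(2*6*(3 - 4))) = ((7 + 4) + (6 + 1/4))*(2 + 4*sqrt(2*6*(-1))) = (11 + 25/4)*(2 + 4*sqrt(-12)) = 69*(2 + 4*(2*I*sqrt(3)))/4 = 69*(2 + 8*I*sqrt(3))/4 = 69/2 + 138*I*sqrt(3)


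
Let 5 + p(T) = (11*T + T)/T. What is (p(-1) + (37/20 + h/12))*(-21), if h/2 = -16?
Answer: -2597/20 ≈ -129.85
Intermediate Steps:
h = -32 (h = 2*(-16) = -32)
p(T) = 7 (p(T) = -5 + (11*T + T)/T = -5 + (12*T)/T = -5 + 12 = 7)
(p(-1) + (37/20 + h/12))*(-21) = (7 + (37/20 - 32/12))*(-21) = (7 + (37*(1/20) - 32*1/12))*(-21) = (7 + (37/20 - 8/3))*(-21) = (7 - 49/60)*(-21) = (371/60)*(-21) = -2597/20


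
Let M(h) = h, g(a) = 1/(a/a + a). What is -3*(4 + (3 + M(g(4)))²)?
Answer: -1068/25 ≈ -42.720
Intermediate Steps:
g(a) = 1/(1 + a)
-3*(4 + (3 + M(g(4)))²) = -3*(4 + (3 + 1/(1 + 4))²) = -3*(4 + (3 + 1/5)²) = -3*(4 + (3 + ⅕)²) = -3*(4 + (16/5)²) = -3*(4 + 256/25) = -3*356/25 = -1068/25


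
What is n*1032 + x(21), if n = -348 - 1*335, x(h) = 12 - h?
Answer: -704865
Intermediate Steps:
n = -683 (n = -348 - 335 = -683)
n*1032 + x(21) = -683*1032 + (12 - 1*21) = -704856 + (12 - 21) = -704856 - 9 = -704865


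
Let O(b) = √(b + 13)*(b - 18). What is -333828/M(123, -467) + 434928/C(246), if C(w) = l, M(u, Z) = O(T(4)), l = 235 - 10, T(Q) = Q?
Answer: 144976/75 + 166914*√17/119 ≈ 7716.2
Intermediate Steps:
O(b) = √(13 + b)*(-18 + b)
l = 225
M(u, Z) = -14*√17 (M(u, Z) = √(13 + 4)*(-18 + 4) = √17*(-14) = -14*√17)
C(w) = 225
-333828/M(123, -467) + 434928/C(246) = -333828*(-√17/238) + 434928/225 = -(-166914)*√17/119 + 434928*(1/225) = 166914*√17/119 + 144976/75 = 144976/75 + 166914*√17/119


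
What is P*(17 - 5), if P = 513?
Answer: 6156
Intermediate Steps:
P*(17 - 5) = 513*(17 - 5) = 513*12 = 6156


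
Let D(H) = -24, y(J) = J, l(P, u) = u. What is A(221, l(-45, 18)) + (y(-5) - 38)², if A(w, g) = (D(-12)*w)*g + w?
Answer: -93402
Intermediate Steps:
A(w, g) = w - 24*g*w (A(w, g) = (-24*w)*g + w = -24*g*w + w = w - 24*g*w)
A(221, l(-45, 18)) + (y(-5) - 38)² = 221*(1 - 24*18) + (-5 - 38)² = 221*(1 - 432) + (-43)² = 221*(-431) + 1849 = -95251 + 1849 = -93402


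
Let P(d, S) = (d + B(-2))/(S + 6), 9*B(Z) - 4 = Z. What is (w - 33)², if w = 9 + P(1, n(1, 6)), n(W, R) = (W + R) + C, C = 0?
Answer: 7823209/13689 ≈ 571.50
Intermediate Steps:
B(Z) = 4/9 + Z/9
n(W, R) = R + W (n(W, R) = (W + R) + 0 = (R + W) + 0 = R + W)
P(d, S) = (2/9 + d)/(6 + S) (P(d, S) = (d + (4/9 + (⅑)*(-2)))/(S + 6) = (d + (4/9 - 2/9))/(6 + S) = (d + 2/9)/(6 + S) = (2/9 + d)/(6 + S))
w = 1064/117 (w = 9 + (2/9 + 1)/(6 + (6 + 1)) = 9 + (11/9)/(6 + 7) = 9 + (11/9)/13 = 9 + (1/13)*(11/9) = 9 + 11/117 = 1064/117 ≈ 9.0940)
(w - 33)² = (1064/117 - 33)² = (-2797/117)² = 7823209/13689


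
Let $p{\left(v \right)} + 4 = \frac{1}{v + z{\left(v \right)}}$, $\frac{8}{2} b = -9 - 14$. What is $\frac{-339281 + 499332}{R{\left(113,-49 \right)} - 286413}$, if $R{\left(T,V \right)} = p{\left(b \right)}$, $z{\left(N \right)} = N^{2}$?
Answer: $- \frac{69942287}{125164213} \approx -0.5588$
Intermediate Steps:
$b = - \frac{23}{4}$ ($b = \frac{-9 - 14}{4} = \frac{1}{4} \left(-23\right) = - \frac{23}{4} \approx -5.75$)
$p{\left(v \right)} = -4 + \frac{1}{v + v^{2}}$
$R{\left(T,V \right)} = - \frac{1732}{437}$ ($R{\left(T,V \right)} = \frac{1 - -23 - 4 \left(- \frac{23}{4}\right)^{2}}{\left(- \frac{23}{4}\right) \left(1 - \frac{23}{4}\right)} = - \frac{4 \left(1 + 23 - \frac{529}{4}\right)}{23 \left(- \frac{19}{4}\right)} = \left(- \frac{4}{23}\right) \left(- \frac{4}{19}\right) \left(1 + 23 - \frac{529}{4}\right) = \left(- \frac{4}{23}\right) \left(- \frac{4}{19}\right) \left(- \frac{433}{4}\right) = - \frac{1732}{437}$)
$\frac{-339281 + 499332}{R{\left(113,-49 \right)} - 286413} = \frac{-339281 + 499332}{- \frac{1732}{437} - 286413} = \frac{160051}{- \frac{125164213}{437}} = 160051 \left(- \frac{437}{125164213}\right) = - \frac{69942287}{125164213}$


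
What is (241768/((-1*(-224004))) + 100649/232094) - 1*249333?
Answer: -3240685028935105/12997496094 ≈ -2.4933e+5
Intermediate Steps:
(241768/((-1*(-224004))) + 100649/232094) - 1*249333 = (241768/224004 + 100649*(1/232094)) - 249333 = (241768*(1/224004) + 100649/232094) - 249333 = (60442/56001 + 100649/232094) - 249333 = 19664670197/12997496094 - 249333 = -3240685028935105/12997496094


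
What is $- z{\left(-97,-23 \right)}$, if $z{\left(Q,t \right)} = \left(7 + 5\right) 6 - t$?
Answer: $-95$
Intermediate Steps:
$z{\left(Q,t \right)} = 72 - t$ ($z{\left(Q,t \right)} = 12 \cdot 6 - t = 72 - t$)
$- z{\left(-97,-23 \right)} = - (72 - -23) = - (72 + 23) = \left(-1\right) 95 = -95$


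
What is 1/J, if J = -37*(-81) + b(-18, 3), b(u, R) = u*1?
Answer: 1/2979 ≈ 0.00033568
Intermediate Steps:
b(u, R) = u
J = 2979 (J = -37*(-81) - 18 = 2997 - 18 = 2979)
1/J = 1/2979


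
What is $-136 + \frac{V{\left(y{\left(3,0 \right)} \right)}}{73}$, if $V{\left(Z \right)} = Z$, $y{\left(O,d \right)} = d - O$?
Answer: $- \frac{9931}{73} \approx -136.04$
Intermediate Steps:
$-136 + \frac{V{\left(y{\left(3,0 \right)} \right)}}{73} = -136 + \frac{0 - 3}{73} = -136 + \frac{1}{73} \left(-3\right) = -136 - \frac{3}{73} = - \frac{9931}{73}$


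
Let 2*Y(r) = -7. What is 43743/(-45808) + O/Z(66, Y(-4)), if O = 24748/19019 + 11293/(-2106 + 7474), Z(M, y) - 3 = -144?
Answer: -349359160103/356827783312 ≈ -0.97907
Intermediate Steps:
Y(r) = -7/2 (Y(r) = (1/2)*(-7) = -7/2)
Z(M, y) = -141 (Z(M, y) = 3 - 144 = -141)
O = 31602621/9281272 (O = 24748*(1/19019) + 11293/5368 = 24748/19019 + 11293*(1/5368) = 24748/19019 + 11293/5368 = 31602621/9281272 ≈ 3.4050)
43743/(-45808) + O/Z(66, Y(-4)) = 43743/(-45808) + (31602621/9281272)/(-141) = 43743*(-1/45808) + (31602621/9281272)*(-1/141) = -6249/6544 - 10534207/436219784 = -349359160103/356827783312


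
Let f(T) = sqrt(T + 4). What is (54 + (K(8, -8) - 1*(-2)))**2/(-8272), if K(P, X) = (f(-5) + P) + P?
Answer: -(72 + I)**2/8272 ≈ -0.62657 - 0.017408*I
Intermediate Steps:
f(T) = sqrt(4 + T)
K(P, X) = I + 2*P (K(P, X) = (sqrt(4 - 5) + P) + P = (sqrt(-1) + P) + P = (I + P) + P = I + 2*P)
(54 + (K(8, -8) - 1*(-2)))**2/(-8272) = (54 + ((I + 2*8) - 1*(-2)))**2/(-8272) = (54 + ((I + 16) + 2))**2*(-1/8272) = (54 + ((16 + I) + 2))**2*(-1/8272) = (54 + (18 + I))**2*(-1/8272) = (72 + I)**2*(-1/8272) = -(72 + I)**2/8272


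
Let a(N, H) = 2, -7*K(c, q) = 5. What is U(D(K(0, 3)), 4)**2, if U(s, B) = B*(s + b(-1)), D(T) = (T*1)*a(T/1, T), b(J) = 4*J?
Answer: 23104/49 ≈ 471.51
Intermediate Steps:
K(c, q) = -5/7 (K(c, q) = -1/7*5 = -5/7)
D(T) = 2*T (D(T) = (T*1)*2 = T*2 = 2*T)
U(s, B) = B*(-4 + s) (U(s, B) = B*(s + 4*(-1)) = B*(s - 4) = B*(-4 + s))
U(D(K(0, 3)), 4)**2 = (4*(-4 + 2*(-5/7)))**2 = (4*(-4 - 10/7))**2 = (4*(-38/7))**2 = (-152/7)**2 = 23104/49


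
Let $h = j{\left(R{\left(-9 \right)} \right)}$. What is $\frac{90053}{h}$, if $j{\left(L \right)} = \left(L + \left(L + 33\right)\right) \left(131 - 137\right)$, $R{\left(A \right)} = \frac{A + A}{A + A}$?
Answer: $- \frac{90053}{210} \approx -428.82$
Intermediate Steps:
$R{\left(A \right)} = 1$ ($R{\left(A \right)} = \frac{2 A}{2 A} = 2 A \frac{1}{2 A} = 1$)
$j{\left(L \right)} = -198 - 12 L$ ($j{\left(L \right)} = \left(L + \left(33 + L\right)\right) \left(-6\right) = \left(33 + 2 L\right) \left(-6\right) = -198 - 12 L$)
$h = -210$ ($h = -198 - 12 = -210$)
$\frac{90053}{h} = \frac{90053}{-210} = 90053 \left(- \frac{1}{210}\right) = - \frac{90053}{210}$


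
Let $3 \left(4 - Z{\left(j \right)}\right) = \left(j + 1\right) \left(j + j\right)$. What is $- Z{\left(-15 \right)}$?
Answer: $136$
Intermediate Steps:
$Z{\left(j \right)} = 4 - \frac{2 j \left(1 + j\right)}{3}$ ($Z{\left(j \right)} = 4 - \frac{\left(j + 1\right) \left(j + j\right)}{3} = 4 - \frac{\left(1 + j\right) 2 j}{3} = 4 - \frac{2 j \left(1 + j\right)}{3}$)
$- Z{\left(-15 \right)} = - (4 - -10 - \frac{2 \left(-15\right)^{2}}{3}) = - (4 + 10 - 150) = \left(-1\right) \left(-136\right) = 136$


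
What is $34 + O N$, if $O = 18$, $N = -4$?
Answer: $-38$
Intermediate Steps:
$34 + O N = 34 + 18 \left(-4\right) = 34 - 72 = -38$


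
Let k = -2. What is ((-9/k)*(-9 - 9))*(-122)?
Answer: 9882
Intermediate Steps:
((-9/k)*(-9 - 9))*(-122) = ((-9/(-2))*(-9 - 9))*(-122) = (-9*(-1/2)*(-18))*(-122) = ((9/2)*(-18))*(-122) = -81*(-122) = 9882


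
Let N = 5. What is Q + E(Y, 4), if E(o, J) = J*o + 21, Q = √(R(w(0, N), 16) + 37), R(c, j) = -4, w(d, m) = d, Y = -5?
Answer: 1 + √33 ≈ 6.7446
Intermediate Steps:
Q = √33 (Q = √(-4 + 37) = √33 ≈ 5.7446)
E(o, J) = 21 + J*o
Q + E(Y, 4) = √33 + (21 + 4*(-5)) = √33 + (21 - 20) = √33 + 1 = 1 + √33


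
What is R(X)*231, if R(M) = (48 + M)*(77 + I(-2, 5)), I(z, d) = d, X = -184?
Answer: -2576112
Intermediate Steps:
R(M) = 3936 + 82*M (R(M) = (48 + M)*(77 + 5) = (48 + M)*82 = 3936 + 82*M)
R(X)*231 = (3936 + 82*(-184))*231 = (3936 - 15088)*231 = -11152*231 = -2576112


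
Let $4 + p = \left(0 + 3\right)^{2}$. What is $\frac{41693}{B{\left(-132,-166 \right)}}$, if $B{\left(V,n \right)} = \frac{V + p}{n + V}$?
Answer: $\frac{12424514}{127} \approx 97831.0$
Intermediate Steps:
$p = 5$ ($p = -4 + \left(0 + 3\right)^{2} = -4 + 3^{2} = -4 + 9 = 5$)
$B{\left(V,n \right)} = \frac{5 + V}{V + n}$ ($B{\left(V,n \right)} = \frac{V + 5}{n + V} = \frac{5 + V}{V + n}$)
$\frac{41693}{B{\left(-132,-166 \right)}} = \frac{41693}{\frac{1}{-132 - 166} \left(5 - 132\right)} = \frac{41693}{\frac{1}{-298} \left(-127\right)} = \frac{41693}{\left(- \frac{1}{298}\right) \left(-127\right)} = \frac{41693}{\frac{127}{298}} = 41693 \cdot \frac{298}{127} = \frac{12424514}{127}$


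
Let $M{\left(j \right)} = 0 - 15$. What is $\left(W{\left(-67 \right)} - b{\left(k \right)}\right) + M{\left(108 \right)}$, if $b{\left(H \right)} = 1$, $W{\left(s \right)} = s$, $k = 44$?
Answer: $-83$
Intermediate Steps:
$M{\left(j \right)} = -15$ ($M{\left(j \right)} = 0 - 15 = -15$)
$\left(W{\left(-67 \right)} - b{\left(k \right)}\right) + M{\left(108 \right)} = \left(-67 - 1\right) - 15 = -68 - 15 = -83$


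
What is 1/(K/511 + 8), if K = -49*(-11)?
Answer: 73/661 ≈ 0.11044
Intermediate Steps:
K = 539
1/(K/511 + 8) = 1/(539/511 + 8) = 1/(539*(1/511) + 8) = 1/(77/73 + 8) = 1/(661/73) = 73/661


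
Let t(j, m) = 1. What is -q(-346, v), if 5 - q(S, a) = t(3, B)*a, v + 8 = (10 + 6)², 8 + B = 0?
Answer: 243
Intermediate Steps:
B = -8 (B = -8 + 0 = -8)
v = 248 (v = -8 + (10 + 6)² = -8 + 16² = -8 + 256 = 248)
q(S, a) = 5 - a
-q(-346, v) = -(5 - 1*248) = -(5 - 248) = -1*(-243) = 243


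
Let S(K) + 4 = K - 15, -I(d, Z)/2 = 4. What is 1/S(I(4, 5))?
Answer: -1/27 ≈ -0.037037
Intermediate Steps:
I(d, Z) = -8 (I(d, Z) = -2*4 = -8)
S(K) = -19 + K (S(K) = -4 + (K - 15) = -4 + (-15 + K) = -19 + K)
1/S(I(4, 5)) = 1/(-19 - 8) = 1/(-27) = -1/27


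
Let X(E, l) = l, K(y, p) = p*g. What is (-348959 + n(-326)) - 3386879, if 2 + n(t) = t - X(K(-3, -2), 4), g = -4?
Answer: -3736170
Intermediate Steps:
K(y, p) = -4*p (K(y, p) = p*(-4) = -4*p)
n(t) = -6 + t (n(t) = -2 + (t - 1*4) = -2 + (t - 4) = -2 + (-4 + t) = -6 + t)
(-348959 + n(-326)) - 3386879 = (-348959 + (-6 - 326)) - 3386879 = (-348959 - 332) - 3386879 = -349291 - 3386879 = -3736170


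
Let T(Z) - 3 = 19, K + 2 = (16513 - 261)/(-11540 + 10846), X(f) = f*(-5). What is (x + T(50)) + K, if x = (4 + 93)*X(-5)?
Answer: 840289/347 ≈ 2421.6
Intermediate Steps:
X(f) = -5*f
K = -8820/347 (K = -2 + (16513 - 261)/(-11540 + 10846) = -2 + 16252/(-694) = -2 + 16252*(-1/694) = -2 - 8126/347 = -8820/347 ≈ -25.418)
T(Z) = 22 (T(Z) = 3 + 19 = 22)
x = 2425 (x = (4 + 93)*(-5*(-5)) = 97*25 = 2425)
(x + T(50)) + K = (2425 + 22) - 8820/347 = 2447 - 8820/347 = 840289/347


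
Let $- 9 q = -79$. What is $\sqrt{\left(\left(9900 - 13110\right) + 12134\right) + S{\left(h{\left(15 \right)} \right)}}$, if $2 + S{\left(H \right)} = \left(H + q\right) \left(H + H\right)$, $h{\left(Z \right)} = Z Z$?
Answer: $\sqrt{114122} \approx 337.82$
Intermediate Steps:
$q = \frac{79}{9}$ ($q = \left(- \frac{1}{9}\right) \left(-79\right) = \frac{79}{9} \approx 8.7778$)
$h{\left(Z \right)} = Z^{2}$
$S{\left(H \right)} = -2 + 2 H \left(\frac{79}{9} + H\right)$ ($S{\left(H \right)} = -2 + \left(H + \frac{79}{9}\right) \left(H + H\right) = -2 + \left(\frac{79}{9} + H\right) 2 H = -2 + 2 H \left(\frac{79}{9} + H\right)$)
$\sqrt{\left(\left(9900 - 13110\right) + 12134\right) + S{\left(h{\left(15 \right)} \right)}} = \sqrt{\left(\left(9900 - 13110\right) + 12134\right) + \left(-2 + 2 \left(15^{2}\right)^{2} + \frac{158 \cdot 15^{2}}{9}\right)} = \sqrt{\left(-3210 + 12134\right) + \left(-2 + 2 \cdot 225^{2} + \frac{158}{9} \cdot 225\right)} = \sqrt{8924 + \left(-2 + 2 \cdot 50625 + 3950\right)} = \sqrt{8924 + \left(-2 + 101250 + 3950\right)} = \sqrt{8924 + 105198} = \sqrt{114122}$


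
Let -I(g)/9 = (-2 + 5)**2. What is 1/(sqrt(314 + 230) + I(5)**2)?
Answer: 6561/43046177 - 4*sqrt(34)/43046177 ≈ 0.00015188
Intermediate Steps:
I(g) = -81 (I(g) = -9*(-2 + 5)**2 = -9*3**2 = -9*9 = -81)
1/(sqrt(314 + 230) + I(5)**2) = 1/(sqrt(314 + 230) + (-81)**2) = 1/(sqrt(544) + 6561) = 1/(4*sqrt(34) + 6561) = 1/(6561 + 4*sqrt(34))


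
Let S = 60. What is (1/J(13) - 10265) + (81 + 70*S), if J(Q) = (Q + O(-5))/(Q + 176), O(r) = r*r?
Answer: -227203/38 ≈ -5979.0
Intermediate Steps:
O(r) = r²
J(Q) = (25 + Q)/(176 + Q) (J(Q) = (Q + (-5)²)/(Q + 176) = (Q + 25)/(176 + Q) = (25 + Q)/(176 + Q))
(1/J(13) - 10265) + (81 + 70*S) = (1/((25 + 13)/(176 + 13)) - 10265) + (81 + 70*60) = (1/(38/189) - 10265) + (81 + 4200) = (1/((1/189)*38) - 10265) + 4281 = (1/(38/189) - 10265) + 4281 = (189/38 - 10265) + 4281 = -389881/38 + 4281 = -227203/38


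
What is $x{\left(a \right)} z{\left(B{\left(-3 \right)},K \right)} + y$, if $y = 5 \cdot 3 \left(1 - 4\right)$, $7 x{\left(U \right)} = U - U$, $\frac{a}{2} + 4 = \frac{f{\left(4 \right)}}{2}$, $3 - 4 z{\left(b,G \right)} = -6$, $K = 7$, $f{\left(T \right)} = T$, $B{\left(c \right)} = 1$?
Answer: $-45$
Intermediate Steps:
$z{\left(b,G \right)} = \frac{9}{4}$ ($z{\left(b,G \right)} = \frac{3}{4} - - \frac{3}{2} = \frac{3}{4} + \frac{3}{2} = \frac{9}{4}$)
$a = -4$ ($a = -8 + 2 \cdot \frac{4}{2} = -8 + 2 \cdot 4 \cdot \frac{1}{2} = -8 + 2 \cdot 2 = -8 + 4 = -4$)
$x{\left(U \right)} = 0$ ($x{\left(U \right)} = \frac{U - U}{7} = \frac{1}{7} \cdot 0 = 0$)
$y = -45$ ($y = 15 \left(-3\right) = -45$)
$x{\left(a \right)} z{\left(B{\left(-3 \right)},K \right)} + y = 0 \cdot \frac{9}{4} - 45 = 0 - 45 = -45$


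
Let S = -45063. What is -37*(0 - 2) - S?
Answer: 45137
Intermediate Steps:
-37*(0 - 2) - S = -37*(0 - 2) - 1*(-45063) = -37*(-2) + 45063 = 74 + 45063 = 45137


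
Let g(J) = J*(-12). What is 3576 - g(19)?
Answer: 3804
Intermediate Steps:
g(J) = -12*J
3576 - g(19) = 3576 - (-12)*19 = 3576 - 1*(-228) = 3576 + 228 = 3804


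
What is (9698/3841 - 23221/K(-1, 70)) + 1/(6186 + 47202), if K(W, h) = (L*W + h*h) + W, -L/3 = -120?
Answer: -803886472211/310260785004 ≈ -2.5910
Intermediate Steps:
L = 360 (L = -3*(-120) = 360)
K(W, h) = h² + 361*W (K(W, h) = (360*W + h*h) + W = (360*W + h²) + W = (h² + 360*W) + W = h² + 361*W)
(9698/3841 - 23221/K(-1, 70)) + 1/(6186 + 47202) = (9698/3841 - 23221/(70² + 361*(-1))) + 1/(6186 + 47202) = (9698*(1/3841) - 23221/(4900 - 361)) + 1/53388 = (9698/3841 - 23221/4539) + 1/53388 = -45172639/17434299 + 1/53388 = -803886472211/310260785004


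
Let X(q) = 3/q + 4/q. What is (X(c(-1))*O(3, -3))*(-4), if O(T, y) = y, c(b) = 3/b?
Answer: -28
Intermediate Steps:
X(q) = 7/q
(X(c(-1))*O(3, -3))*(-4) = ((7/((3/(-1))))*(-3))*(-4) = ((7/((3*(-1))))*(-3))*(-4) = ((7/(-3))*(-3))*(-4) = ((7*(-⅓))*(-3))*(-4) = -7/3*(-3)*(-4) = 7*(-4) = -28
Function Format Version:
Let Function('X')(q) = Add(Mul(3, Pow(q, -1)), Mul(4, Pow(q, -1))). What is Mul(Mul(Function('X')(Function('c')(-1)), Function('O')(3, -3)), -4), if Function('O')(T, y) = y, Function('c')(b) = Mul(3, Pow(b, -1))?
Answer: -28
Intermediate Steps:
Function('X')(q) = Mul(7, Pow(q, -1))
Mul(Mul(Function('X')(Function('c')(-1)), Function('O')(3, -3)), -4) = Mul(Mul(Mul(7, Pow(Mul(3, Pow(-1, -1)), -1)), -3), -4) = Mul(Mul(Mul(7, Pow(Mul(3, -1), -1)), -3), -4) = Mul(Mul(Mul(7, Pow(-3, -1)), -3), -4) = Mul(Mul(Mul(7, Rational(-1, 3)), -3), -4) = Mul(Mul(Rational(-7, 3), -3), -4) = Mul(7, -4) = -28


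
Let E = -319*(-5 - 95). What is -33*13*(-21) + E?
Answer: 40909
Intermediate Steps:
E = 31900 (E = -319*(-100) = 31900)
-33*13*(-21) + E = -33*13*(-21) + 31900 = -429*(-21) + 31900 = 9009 + 31900 = 40909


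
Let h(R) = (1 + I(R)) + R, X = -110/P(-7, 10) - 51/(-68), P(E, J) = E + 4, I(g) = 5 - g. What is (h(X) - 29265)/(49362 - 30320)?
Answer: -29259/19042 ≈ -1.5366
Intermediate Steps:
P(E, J) = 4 + E
X = 449/12 (X = -110/(4 - 7) - 51/(-68) = -110/(-3) - 51*(-1/68) = -110*(-⅓) + ¾ = 110/3 + ¾ = 449/12 ≈ 37.417)
h(R) = 6 (h(R) = (1 + (5 - R)) + R = (6 - R) + R = 6)
(h(X) - 29265)/(49362 - 30320) = (6 - 29265)/(49362 - 30320) = -29259/19042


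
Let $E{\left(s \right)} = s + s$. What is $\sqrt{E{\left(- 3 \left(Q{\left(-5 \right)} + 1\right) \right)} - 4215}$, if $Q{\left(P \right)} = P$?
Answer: $i \sqrt{4191} \approx 64.738 i$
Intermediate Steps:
$E{\left(s \right)} = 2 s$
$\sqrt{E{\left(- 3 \left(Q{\left(-5 \right)} + 1\right) \right)} - 4215} = \sqrt{2 \left(- 3 \left(-5 + 1\right)\right) - 4215} = \sqrt{2 \left(\left(-3\right) \left(-4\right)\right) - 4215} = \sqrt{2 \cdot 12 - 4215} = \sqrt{24 - 4215} = \sqrt{-4191} = i \sqrt{4191}$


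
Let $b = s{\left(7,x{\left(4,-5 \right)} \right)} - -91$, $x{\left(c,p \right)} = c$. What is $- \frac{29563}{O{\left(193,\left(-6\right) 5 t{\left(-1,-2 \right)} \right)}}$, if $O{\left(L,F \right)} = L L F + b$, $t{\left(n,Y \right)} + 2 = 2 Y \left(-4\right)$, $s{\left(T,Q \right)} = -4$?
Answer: $\frac{29563}{15644493} \approx 0.0018897$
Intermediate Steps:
$t{\left(n,Y \right)} = -2 - 8 Y$ ($t{\left(n,Y \right)} = -2 + 2 Y \left(-4\right) = -2 - 8 Y$)
$b = 87$ ($b = -4 - -91 = -4 + 91 = 87$)
$O{\left(L,F \right)} = 87 + F L^{2}$ ($O{\left(L,F \right)} = L L F + 87 = L^{2} F + 87 = F L^{2} + 87 = 87 + F L^{2}$)
$- \frac{29563}{O{\left(193,\left(-6\right) 5 t{\left(-1,-2 \right)} \right)}} = - \frac{29563}{87 + \left(-6\right) 5 \left(-2 - -16\right) 193^{2}} = - \frac{29563}{87 + - 30 \left(-2 + 16\right) 37249} = - \frac{29563}{87 + \left(-30\right) 14 \cdot 37249} = - \frac{29563}{87 - 15644580} = - \frac{29563}{-15644493} = \left(-29563\right) \left(- \frac{1}{15644493}\right) = \frac{29563}{15644493}$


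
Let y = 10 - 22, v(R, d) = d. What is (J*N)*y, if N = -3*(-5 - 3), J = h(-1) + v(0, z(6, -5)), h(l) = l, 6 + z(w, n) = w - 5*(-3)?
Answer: -4032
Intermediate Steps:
z(w, n) = 9 + w (z(w, n) = -6 + (w - 5*(-3)) = -6 + (w + 15) = -6 + (15 + w) = 9 + w)
y = -12
J = 14 (J = -1 + (9 + 6) = -1 + 15 = 14)
N = 24 (N = -3*(-8) = 24)
(J*N)*y = (14*24)*(-12) = 336*(-12) = -4032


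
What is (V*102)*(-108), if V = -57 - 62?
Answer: 1310904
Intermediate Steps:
V = -119
(V*102)*(-108) = -119*102*(-108) = -12138*(-108) = 1310904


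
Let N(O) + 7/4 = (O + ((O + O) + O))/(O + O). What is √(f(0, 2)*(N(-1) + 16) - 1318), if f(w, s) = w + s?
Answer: I*√5142/2 ≈ 35.854*I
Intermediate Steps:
f(w, s) = s + w
N(O) = ¼ (N(O) = -7/4 + (O + ((O + O) + O))/(O + O) = -7/4 + (O + (2*O + O))/((2*O)) = -7/4 + (O + 3*O)*(1/(2*O)) = -7/4 + (4*O)*(1/(2*O)) = -7/4 + 2 = ¼)
√(f(0, 2)*(N(-1) + 16) - 1318) = √((2 + 0)*(¼ + 16) - 1318) = √(2*(65/4) - 1318) = √(65/2 - 1318) = √(-2571/2) = I*√5142/2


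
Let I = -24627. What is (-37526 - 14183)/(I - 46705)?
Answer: 51709/71332 ≈ 0.72491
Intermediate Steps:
(-37526 - 14183)/(I - 46705) = (-37526 - 14183)/(-24627 - 46705) = -51709/(-71332) = -51709*(-1/71332) = 51709/71332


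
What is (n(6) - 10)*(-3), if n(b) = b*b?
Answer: -78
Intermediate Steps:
n(b) = b²
(n(6) - 10)*(-3) = (6² - 10)*(-3) = (36 - 10)*(-3) = 26*(-3) = -78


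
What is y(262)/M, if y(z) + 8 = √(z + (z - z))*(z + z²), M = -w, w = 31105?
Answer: 8/31105 - 68906*√262/31105 ≈ -35.857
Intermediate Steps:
M = -31105 (M = -1*31105 = -31105)
y(z) = -8 + √z*(z + z²) (y(z) = -8 + √(z + (z - z))*(z + z²) = -8 + √(z + 0)*(z + z²) = -8 + √z*(z + z²))
y(262)/M = (-8 + 262^(3/2) + 262^(5/2))/(-31105) = (-8 + 262*√262 + 68644*√262)*(-1/31105) = (-8 + 68906*√262)*(-1/31105) = 8/31105 - 68906*√262/31105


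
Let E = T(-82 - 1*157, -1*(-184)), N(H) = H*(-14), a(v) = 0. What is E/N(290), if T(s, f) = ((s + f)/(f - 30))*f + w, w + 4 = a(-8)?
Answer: 122/7105 ≈ 0.017171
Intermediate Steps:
w = -4 (w = -4 + 0 = -4)
N(H) = -14*H
T(s, f) = -4 + f*(f + s)/(-30 + f) (T(s, f) = ((s + f)/(f - 30))*f - 4 = ((f + s)/(-30 + f))*f - 4 = f*(f + s)/(-30 + f) - 4 = -4 + f*(f + s)/(-30 + f))
E = -488/7 (E = (120 + (-1*(-184))**2 - (-4)*(-184) + (-1*(-184))*(-82 - 1*157))/(-30 - 1*(-184)) = (120 + 184**2 - 4*184 + 184*(-82 - 157))/(-30 + 184) = (120 + 33856 - 736 + 184*(-239))/154 = (120 + 33856 - 736 - 43976)/154 = (1/154)*(-10736) = -488/7 ≈ -69.714)
E/N(290) = -488/(7*((-14*290))) = -488/7/(-4060) = -488/7*(-1/4060) = 122/7105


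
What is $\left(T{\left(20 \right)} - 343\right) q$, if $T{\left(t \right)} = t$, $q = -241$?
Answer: $77843$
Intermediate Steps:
$\left(T{\left(20 \right)} - 343\right) q = \left(20 - 343\right) \left(-241\right) = \left(-323\right) \left(-241\right) = 77843$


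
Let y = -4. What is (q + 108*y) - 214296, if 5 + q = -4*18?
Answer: -214805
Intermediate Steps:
q = -77 (q = -5 - 4*18 = -5 - 72 = -77)
(q + 108*y) - 214296 = (-77 + 108*(-4)) - 214296 = (-77 - 432) - 214296 = -509 - 214296 = -214805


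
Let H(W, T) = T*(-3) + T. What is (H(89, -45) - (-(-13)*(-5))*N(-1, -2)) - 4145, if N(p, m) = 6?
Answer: -3665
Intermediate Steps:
H(W, T) = -2*T (H(W, T) = -3*T + T = -2*T)
(H(89, -45) - (-(-13)*(-5))*N(-1, -2)) - 4145 = (-2*(-45) - (-(-13)*(-5))*6) - 4145 = (90 - (-13*5)*6) - 4145 = (90 - (-65)*6) - 4145 = (90 - 1*(-390)) - 4145 = (90 + 390) - 4145 = 480 - 4145 = -3665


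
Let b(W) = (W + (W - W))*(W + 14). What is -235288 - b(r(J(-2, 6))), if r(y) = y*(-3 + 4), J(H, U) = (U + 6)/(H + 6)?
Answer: -235339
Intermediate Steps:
J(H, U) = (6 + U)/(6 + H)
r(y) = y (r(y) = y*1 = y)
b(W) = W*(14 + W) (b(W) = (W + 0)*(14 + W) = W*(14 + W))
-235288 - b(r(J(-2, 6))) = -235288 - (6 + 6)/(6 - 2)*(14 + (6 + 6)/(6 - 2)) = -235288 - 12/4*(14 + 12/4) = -235288 - (¼)*12*(14 + (¼)*12) = -235288 - 3*(14 + 3) = -235288 - 3*17 = -235288 - 1*51 = -235288 - 51 = -235339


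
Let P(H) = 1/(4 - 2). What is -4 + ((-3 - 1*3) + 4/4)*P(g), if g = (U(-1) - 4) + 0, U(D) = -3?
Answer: -13/2 ≈ -6.5000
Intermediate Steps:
g = -7 (g = (-3 - 4) + 0 = -7 + 0 = -7)
P(H) = 1/2
-4 + ((-3 - 1*3) + 4/4)*P(g) = -4 + ((-3 - 1*3) + 4/4)*(1/2) = -4 + ((-3 - 3) + 4*(1/4))*(1/2) = -4 + (-6 + 1)*(1/2) = -4 - 5*1/2 = -4 - 5/2 = -13/2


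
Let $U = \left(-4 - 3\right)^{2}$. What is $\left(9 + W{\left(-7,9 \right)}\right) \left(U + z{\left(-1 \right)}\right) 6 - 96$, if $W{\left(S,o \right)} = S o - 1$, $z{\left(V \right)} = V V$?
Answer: $-16596$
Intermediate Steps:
$U = 49$ ($U = \left(-7\right)^{2} = 49$)
$z{\left(V \right)} = V^{2}$
$W{\left(S,o \right)} = -1 + S o$
$\left(9 + W{\left(-7,9 \right)}\right) \left(U + z{\left(-1 \right)}\right) 6 - 96 = \left(9 - 64\right) \left(49 + \left(-1\right)^{2}\right) 6 - 96 = \left(9 - 64\right) \left(49 + 1\right) 6 - 96 = \left(9 - 64\right) 50 \cdot 6 - 96 = \left(-55\right) 50 \cdot 6 - 96 = \left(-2750\right) 6 - 96 = -16500 - 96 = -16596$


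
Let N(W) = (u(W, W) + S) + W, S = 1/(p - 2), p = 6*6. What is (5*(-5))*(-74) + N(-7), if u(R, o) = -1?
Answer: 62629/34 ≈ 1842.0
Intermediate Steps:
p = 36
S = 1/34 (S = 1/(36 - 2) = 1/34 ≈ 0.029412)
N(W) = -33/34 + W (N(W) = (-1 + 1/34) + W = -33/34 + W)
(5*(-5))*(-74) + N(-7) = (5*(-5))*(-74) + (-33/34 - 7) = -25*(-74) - 271/34 = 1850 - 271/34 = 62629/34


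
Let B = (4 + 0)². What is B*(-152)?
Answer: -2432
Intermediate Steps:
B = 16 (B = 4² = 16)
B*(-152) = 16*(-152) = -2432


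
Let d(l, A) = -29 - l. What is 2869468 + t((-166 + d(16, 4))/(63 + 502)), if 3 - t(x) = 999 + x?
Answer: 1620686891/565 ≈ 2.8685e+6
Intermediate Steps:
t(x) = -996 - x (t(x) = 3 - (999 + x) = 3 + (-999 - x) = -996 - x)
2869468 + t((-166 + d(16, 4))/(63 + 502)) = 2869468 + (-996 - (-166 + (-29 - 1*16))/(63 + 502)) = 2869468 + (-996 - (-166 + (-29 - 16))/565) = 2869468 + (-996 - (-166 - 45)/565) = 2869468 + (-996 - (-211)/565) = 2869468 + (-996 - 1*(-211/565)) = 2869468 + (-996 + 211/565) = 2869468 - 562529/565 = 1620686891/565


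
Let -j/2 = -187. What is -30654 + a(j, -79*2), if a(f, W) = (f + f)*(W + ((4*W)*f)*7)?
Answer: -1237771686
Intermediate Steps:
j = 374 (j = -2*(-187) = 374)
a(f, W) = 2*f*(W + 28*W*f) (a(f, W) = (2*f)*(W + (4*W*f)*7) = (2*f)*(W + 28*W*f) = 2*f*(W + 28*W*f))
-30654 + a(j, -79*2) = -30654 + 2*(-79*2)*374*(1 + 28*374) = -30654 + 2*(-158)*374*(1 + 10472) = -30654 + 2*(-158)*374*10473 = -30654 - 1237741032 = -1237771686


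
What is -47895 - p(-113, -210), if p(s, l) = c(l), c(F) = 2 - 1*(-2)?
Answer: -47899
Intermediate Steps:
c(F) = 4 (c(F) = 2 + 2 = 4)
p(s, l) = 4
-47895 - p(-113, -210) = -47895 - 1*4 = -47895 - 4 = -47899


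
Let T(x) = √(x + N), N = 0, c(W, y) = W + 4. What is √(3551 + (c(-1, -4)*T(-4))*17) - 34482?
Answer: -34482 + √(3551 + 102*I) ≈ -34422.0 + 0.85576*I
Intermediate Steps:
c(W, y) = 4 + W
T(x) = √x (T(x) = √(x + 0) = √x)
√(3551 + (c(-1, -4)*T(-4))*17) - 34482 = √(3551 + ((4 - 1)*√(-4))*17) - 34482 = √(3551 + (3*(2*I))*17) - 34482 = √(3551 + (6*I)*17) - 34482 = √(3551 + 102*I) - 34482 = -34482 + √(3551 + 102*I)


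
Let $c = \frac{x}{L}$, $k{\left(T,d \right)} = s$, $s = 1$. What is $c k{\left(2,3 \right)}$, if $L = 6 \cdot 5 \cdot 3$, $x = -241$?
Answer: $- \frac{241}{90} \approx -2.6778$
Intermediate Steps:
$L = 90$ ($L = 30 \cdot 3 = 90$)
$k{\left(T,d \right)} = 1$
$c = - \frac{241}{90} \approx -2.6778$
$c k{\left(2,3 \right)} = \left(- \frac{241}{90}\right) 1 = - \frac{241}{90}$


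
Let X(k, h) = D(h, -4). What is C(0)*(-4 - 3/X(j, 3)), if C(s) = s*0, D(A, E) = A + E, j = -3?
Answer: 0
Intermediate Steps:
X(k, h) = -4 + h (X(k, h) = h - 4 = -4 + h)
C(s) = 0
C(0)*(-4 - 3/X(j, 3)) = 0*(-4 - 3/(-4 + 3)) = 0*(-4 - 3/(-1)) = 0*(-4 - 3*(-1)) = 0*(-4 + 3) = 0*(-1) = 0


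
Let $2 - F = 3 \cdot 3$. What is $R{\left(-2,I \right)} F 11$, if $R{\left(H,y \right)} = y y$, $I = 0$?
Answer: $0$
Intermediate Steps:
$F = -7$ ($F = 2 - 3 \cdot 3 = 2 - 9 = -7$)
$R{\left(H,y \right)} = y^{2}$
$R{\left(-2,I \right)} F 11 = 0^{2} \left(-7\right) 11 = 0 \left(-7\right) 11 = 0 \cdot 11 = 0$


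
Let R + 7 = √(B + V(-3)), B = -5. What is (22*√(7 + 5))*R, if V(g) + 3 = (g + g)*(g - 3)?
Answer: -308*√3 + 88*√21 ≈ -130.21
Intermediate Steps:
V(g) = -3 + 2*g*(-3 + g) (V(g) = -3 + (g + g)*(g - 3) = -3 + (2*g)*(-3 + g) = -3 + 2*g*(-3 + g))
R = -7 + 2*√7 (R = -7 + √(-5 + (-3 - 6*(-3) + 2*(-3)²)) = -7 + √(-5 + (-3 + 18 + 2*9)) = -7 + √(-5 + (-3 + 18 + 18)) = -7 + √(-5 + 33) = -7 + √28 = -7 + 2*√7 ≈ -1.7085)
(22*√(7 + 5))*R = (22*√(7 + 5))*(-7 + 2*√7) = (22*√12)*(-7 + 2*√7) = (22*(2*√3))*(-7 + 2*√7) = (44*√3)*(-7 + 2*√7) = 44*√3*(-7 + 2*√7)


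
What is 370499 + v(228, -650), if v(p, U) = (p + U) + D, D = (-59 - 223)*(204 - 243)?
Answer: 381075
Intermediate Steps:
D = 10998 (D = -282*(-39) = 10998)
v(p, U) = 10998 + U + p (v(p, U) = (p + U) + 10998 = (U + p) + 10998 = 10998 + U + p)
370499 + v(228, -650) = 370499 + (10998 - 650 + 228) = 370499 + 10576 = 381075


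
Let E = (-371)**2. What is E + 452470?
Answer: 590111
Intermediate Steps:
E = 137641
E + 452470 = 137641 + 452470 = 590111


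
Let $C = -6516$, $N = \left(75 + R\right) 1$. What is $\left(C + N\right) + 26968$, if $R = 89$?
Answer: $20616$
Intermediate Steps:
$N = 164$ ($N = \left(75 + 89\right) 1 = 164 \cdot 1 = 164$)
$\left(C + N\right) + 26968 = \left(-6516 + 164\right) + 26968 = -6352 + 26968 = 20616$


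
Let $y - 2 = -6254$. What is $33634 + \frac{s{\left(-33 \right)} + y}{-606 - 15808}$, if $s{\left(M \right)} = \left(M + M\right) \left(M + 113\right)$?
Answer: $\frac{276040004}{8207} \approx 33635.0$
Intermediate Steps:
$s{\left(M \right)} = 2 M \left(113 + M\right)$
$y = -6252$ ($y = 2 - 6254 = -6252$)
$33634 + \frac{s{\left(-33 \right)} + y}{-606 - 15808} = 33634 + \frac{2 \left(-33\right) \left(113 - 33\right) - 6252}{-606 - 15808} = 33634 + \frac{2 \left(-33\right) 80 - 6252}{-16414} = 33634 + \left(-5280 - 6252\right) \left(- \frac{1}{16414}\right) = 33634 - - \frac{5766}{8207} = 33634 + \frac{5766}{8207} = \frac{276040004}{8207}$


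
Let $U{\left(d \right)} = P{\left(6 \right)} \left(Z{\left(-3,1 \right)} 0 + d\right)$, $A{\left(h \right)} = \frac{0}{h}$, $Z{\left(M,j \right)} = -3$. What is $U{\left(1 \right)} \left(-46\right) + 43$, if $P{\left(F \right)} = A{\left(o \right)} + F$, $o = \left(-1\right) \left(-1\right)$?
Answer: $-233$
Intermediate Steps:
$o = 1$
$A{\left(h \right)} = 0$
$P{\left(F \right)} = F$ ($P{\left(F \right)} = 0 + F = F$)
$U{\left(d \right)} = 6 d$ ($U{\left(d \right)} = 6 \left(\left(-3\right) 0 + d\right) = 6 \left(0 + d\right) = 6 d$)
$U{\left(1 \right)} \left(-46\right) + 43 = 6 \cdot 1 \left(-46\right) + 43 = 6 \left(-46\right) + 43 = -276 + 43 = -233$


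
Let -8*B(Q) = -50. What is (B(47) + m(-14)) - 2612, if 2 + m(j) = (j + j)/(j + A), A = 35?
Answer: -31309/12 ≈ -2609.1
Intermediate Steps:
B(Q) = 25/4 (B(Q) = -⅛*(-50) = 25/4)
m(j) = -2 + 2*j/(35 + j) (m(j) = -2 + (j + j)/(j + 35) = -2 + (2*j)/(35 + j) = -2 + 2*j/(35 + j))
(B(47) + m(-14)) - 2612 = (25/4 - 70/(35 - 14)) - 2612 = (25/4 - 70/21) - 2612 = (25/4 - 70*1/21) - 2612 = (25/4 - 10/3) - 2612 = 35/12 - 2612 = -31309/12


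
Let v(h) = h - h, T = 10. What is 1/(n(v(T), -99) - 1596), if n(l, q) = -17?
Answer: -1/1613 ≈ -0.00061996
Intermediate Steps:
v(h) = 0
1/(n(v(T), -99) - 1596) = 1/(-17 - 1596) = 1/(-1613) = -1/1613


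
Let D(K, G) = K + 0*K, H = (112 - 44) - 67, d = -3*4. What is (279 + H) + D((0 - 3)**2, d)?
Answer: 289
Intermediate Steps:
d = -12
H = 1 (H = 68 - 67 = 1)
D(K, G) = K (D(K, G) = K + 0 = K)
(279 + H) + D((0 - 3)**2, d) = (279 + 1) + (0 - 3)**2 = 280 + (-3)**2 = 280 + 9 = 289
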